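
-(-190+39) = 151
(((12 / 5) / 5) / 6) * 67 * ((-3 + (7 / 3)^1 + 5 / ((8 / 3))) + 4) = 335 / 12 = 27.92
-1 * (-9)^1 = 9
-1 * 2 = -2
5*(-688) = -3440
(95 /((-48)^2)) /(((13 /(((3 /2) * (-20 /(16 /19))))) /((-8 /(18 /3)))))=9025 /59904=0.15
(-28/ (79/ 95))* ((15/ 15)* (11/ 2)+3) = -22610/ 79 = -286.20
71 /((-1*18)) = -71 /18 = -3.94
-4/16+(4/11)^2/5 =-541/2420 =-0.22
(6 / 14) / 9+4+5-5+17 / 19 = 1972 / 399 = 4.94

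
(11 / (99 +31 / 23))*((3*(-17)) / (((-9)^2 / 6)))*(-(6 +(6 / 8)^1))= 12903 / 4616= 2.80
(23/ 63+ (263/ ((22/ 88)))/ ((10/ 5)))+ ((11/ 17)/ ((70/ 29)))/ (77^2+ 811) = 37995876671/ 72185400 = 526.37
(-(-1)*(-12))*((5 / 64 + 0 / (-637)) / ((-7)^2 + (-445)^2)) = -15 / 3169184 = -0.00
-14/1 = -14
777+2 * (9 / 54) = 2332 / 3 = 777.33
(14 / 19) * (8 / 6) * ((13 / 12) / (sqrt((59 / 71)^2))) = 12922 / 10089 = 1.28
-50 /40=-1.25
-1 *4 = -4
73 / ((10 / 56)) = 2044 / 5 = 408.80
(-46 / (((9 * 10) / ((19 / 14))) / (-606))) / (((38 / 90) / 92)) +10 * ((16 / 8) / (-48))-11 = 7692817 / 84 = 91581.15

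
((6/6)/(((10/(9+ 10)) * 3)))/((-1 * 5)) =-19/150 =-0.13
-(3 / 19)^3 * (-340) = 9180 / 6859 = 1.34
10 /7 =1.43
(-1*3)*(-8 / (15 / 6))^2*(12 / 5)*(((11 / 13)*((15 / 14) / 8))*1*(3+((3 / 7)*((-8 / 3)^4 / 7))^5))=-12618724939066595008 / 5254162508133315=-2401.66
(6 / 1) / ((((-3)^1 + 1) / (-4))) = 12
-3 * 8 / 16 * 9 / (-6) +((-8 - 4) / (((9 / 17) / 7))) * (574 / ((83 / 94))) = -102729983 / 996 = -103142.55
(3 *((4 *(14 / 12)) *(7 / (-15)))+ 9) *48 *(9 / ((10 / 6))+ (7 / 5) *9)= 10656 / 5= 2131.20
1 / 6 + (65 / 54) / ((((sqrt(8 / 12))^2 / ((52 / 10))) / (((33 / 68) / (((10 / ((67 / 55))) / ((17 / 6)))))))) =12523 / 7200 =1.74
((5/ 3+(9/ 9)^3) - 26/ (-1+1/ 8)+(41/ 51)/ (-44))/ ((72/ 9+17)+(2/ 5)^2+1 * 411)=4236275/ 57093344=0.07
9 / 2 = 4.50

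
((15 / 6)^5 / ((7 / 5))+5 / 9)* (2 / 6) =141745 / 6048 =23.44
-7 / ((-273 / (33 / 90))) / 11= 1 / 1170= 0.00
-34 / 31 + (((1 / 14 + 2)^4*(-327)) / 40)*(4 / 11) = -7313383337 / 130998560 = -55.83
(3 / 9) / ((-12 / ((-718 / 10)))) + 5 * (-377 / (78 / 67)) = -291091 / 180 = -1617.17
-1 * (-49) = 49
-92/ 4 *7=-161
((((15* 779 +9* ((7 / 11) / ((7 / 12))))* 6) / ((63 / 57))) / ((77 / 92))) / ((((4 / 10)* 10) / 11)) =112433982 / 539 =208597.37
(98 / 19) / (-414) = -49 / 3933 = -0.01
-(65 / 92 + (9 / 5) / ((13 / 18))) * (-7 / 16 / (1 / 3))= 401709 / 95680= 4.20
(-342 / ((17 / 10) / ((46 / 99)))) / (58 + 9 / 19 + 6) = -66424 / 45815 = -1.45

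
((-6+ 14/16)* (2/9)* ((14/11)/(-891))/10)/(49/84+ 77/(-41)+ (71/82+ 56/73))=858991/1786085235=0.00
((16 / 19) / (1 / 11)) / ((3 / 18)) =1056 / 19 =55.58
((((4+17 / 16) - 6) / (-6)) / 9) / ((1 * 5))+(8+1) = 2593 / 288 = 9.00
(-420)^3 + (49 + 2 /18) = -666791558 /9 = -74087950.89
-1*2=-2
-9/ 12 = -0.75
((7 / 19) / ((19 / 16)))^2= 12544 / 130321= 0.10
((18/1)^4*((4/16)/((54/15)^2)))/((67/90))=182250/67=2720.15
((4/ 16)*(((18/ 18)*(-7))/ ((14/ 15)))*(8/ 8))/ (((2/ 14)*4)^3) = -10.05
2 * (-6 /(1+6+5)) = -1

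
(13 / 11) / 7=13 / 77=0.17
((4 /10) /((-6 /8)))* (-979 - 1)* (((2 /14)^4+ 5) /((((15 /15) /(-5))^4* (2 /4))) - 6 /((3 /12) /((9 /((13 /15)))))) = 1998061440 /637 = 3136674.16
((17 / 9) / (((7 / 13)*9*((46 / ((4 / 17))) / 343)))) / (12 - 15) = -1274 / 5589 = -0.23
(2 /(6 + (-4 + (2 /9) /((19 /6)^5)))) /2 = 2476099 /4953926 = 0.50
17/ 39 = 0.44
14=14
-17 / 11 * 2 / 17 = -2 / 11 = -0.18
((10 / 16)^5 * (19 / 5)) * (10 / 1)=59375 / 16384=3.62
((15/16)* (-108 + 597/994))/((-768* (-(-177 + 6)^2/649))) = -115473325/39684169728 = -0.00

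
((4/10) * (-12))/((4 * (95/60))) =-72/95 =-0.76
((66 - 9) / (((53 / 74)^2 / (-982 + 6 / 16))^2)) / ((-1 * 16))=-6587990236163793 / 504990784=-13045763.30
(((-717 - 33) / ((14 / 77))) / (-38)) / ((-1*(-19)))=4125 / 722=5.71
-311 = -311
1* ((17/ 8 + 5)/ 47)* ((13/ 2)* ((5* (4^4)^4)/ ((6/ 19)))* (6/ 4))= 4724128481280/ 47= 100513371942.13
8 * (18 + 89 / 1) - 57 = 799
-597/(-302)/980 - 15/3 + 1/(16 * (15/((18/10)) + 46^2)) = -18853810453/3772306160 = -5.00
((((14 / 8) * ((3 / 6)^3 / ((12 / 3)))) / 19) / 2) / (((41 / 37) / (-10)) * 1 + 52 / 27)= 34965 / 44099456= 0.00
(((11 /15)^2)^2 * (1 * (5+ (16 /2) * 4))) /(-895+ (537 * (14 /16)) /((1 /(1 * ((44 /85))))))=-18418378 /1121860125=-0.02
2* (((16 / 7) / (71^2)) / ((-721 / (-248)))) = 7936 / 25441927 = 0.00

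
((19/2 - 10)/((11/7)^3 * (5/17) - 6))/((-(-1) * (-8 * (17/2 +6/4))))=-5831/4532960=-0.00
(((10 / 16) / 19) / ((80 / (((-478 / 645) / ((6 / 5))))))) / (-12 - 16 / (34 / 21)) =4063 / 350120448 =0.00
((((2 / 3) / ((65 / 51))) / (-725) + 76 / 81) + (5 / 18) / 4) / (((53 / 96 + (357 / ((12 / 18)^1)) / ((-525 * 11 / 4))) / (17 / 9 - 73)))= -173187339776 / 438175413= -395.25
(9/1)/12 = 3/4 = 0.75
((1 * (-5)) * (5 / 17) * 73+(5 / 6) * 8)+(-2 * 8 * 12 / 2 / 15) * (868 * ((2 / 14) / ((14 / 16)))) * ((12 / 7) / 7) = -28233853 / 87465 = -322.80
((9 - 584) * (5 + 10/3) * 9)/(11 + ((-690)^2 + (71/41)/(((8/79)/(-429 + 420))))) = -14145000/156113927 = -0.09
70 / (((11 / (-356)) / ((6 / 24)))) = -6230 / 11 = -566.36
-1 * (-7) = 7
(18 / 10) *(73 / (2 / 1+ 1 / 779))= 511803 / 7795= 65.66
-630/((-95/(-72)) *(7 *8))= -162/19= -8.53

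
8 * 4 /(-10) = -16 /5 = -3.20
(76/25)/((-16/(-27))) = 513/100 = 5.13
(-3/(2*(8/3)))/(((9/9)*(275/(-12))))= 27/1100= 0.02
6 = 6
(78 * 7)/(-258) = -91/43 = -2.12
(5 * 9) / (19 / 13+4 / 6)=1755 / 83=21.14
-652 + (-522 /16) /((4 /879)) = -250283 /32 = -7821.34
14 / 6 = 7 / 3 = 2.33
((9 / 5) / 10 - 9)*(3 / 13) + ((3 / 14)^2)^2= -25385859 / 12485200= -2.03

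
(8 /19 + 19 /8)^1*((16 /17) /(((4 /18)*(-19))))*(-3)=675 /361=1.87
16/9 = 1.78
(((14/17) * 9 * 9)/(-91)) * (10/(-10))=162/221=0.73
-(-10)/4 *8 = 20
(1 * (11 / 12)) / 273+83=271919 / 3276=83.00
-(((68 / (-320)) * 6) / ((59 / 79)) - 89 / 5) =46037 / 2360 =19.51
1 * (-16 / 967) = -0.02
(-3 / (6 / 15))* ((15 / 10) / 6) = -15 / 8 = -1.88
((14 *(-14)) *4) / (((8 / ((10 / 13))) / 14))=-1055.38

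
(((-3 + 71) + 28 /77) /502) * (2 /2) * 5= 0.68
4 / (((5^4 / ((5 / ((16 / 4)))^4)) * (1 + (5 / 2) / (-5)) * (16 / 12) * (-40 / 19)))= -57 / 5120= -0.01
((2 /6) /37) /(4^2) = 1 /1776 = 0.00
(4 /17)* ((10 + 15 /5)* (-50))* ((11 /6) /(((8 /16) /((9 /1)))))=-85800 /17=-5047.06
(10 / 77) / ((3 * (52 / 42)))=0.03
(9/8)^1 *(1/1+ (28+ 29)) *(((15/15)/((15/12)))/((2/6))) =783/5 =156.60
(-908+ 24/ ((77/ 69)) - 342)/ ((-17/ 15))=1418910/ 1309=1083.96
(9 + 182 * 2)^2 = 139129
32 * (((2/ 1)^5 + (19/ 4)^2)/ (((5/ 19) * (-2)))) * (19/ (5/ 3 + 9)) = -945459/ 160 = -5909.12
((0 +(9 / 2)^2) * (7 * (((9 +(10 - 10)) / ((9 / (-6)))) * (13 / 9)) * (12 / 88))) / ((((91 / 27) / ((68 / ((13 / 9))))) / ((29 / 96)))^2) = -129166203609 / 43307264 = -2982.55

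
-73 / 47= -1.55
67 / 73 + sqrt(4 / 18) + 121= sqrt(2) / 3 + 8900 / 73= 122.39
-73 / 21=-3.48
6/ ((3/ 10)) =20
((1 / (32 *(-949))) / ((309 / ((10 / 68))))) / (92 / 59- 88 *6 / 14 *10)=2065 / 49489171600128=0.00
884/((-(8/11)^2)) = -26741/16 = -1671.31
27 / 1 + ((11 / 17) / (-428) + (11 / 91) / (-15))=268061929 / 9931740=26.99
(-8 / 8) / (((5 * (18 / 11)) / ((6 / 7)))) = -11 / 105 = -0.10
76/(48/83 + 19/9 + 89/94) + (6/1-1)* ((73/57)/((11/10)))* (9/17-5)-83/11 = -1814796409/143239569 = -12.67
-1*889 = -889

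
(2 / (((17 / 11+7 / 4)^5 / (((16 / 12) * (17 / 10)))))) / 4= 2803575808 / 961460109375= 0.00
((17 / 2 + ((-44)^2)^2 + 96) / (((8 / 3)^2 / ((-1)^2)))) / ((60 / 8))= 22489203 / 320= 70278.76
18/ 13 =1.38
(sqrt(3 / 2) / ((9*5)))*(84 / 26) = 7*sqrt(6) / 195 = 0.09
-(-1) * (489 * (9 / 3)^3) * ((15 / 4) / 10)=39609 / 8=4951.12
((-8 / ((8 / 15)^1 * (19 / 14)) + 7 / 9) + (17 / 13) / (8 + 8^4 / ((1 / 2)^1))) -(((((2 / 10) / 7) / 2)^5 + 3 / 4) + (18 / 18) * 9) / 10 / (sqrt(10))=-187293293 / 18228600 -16386825001 * sqrt(10) / 168070000000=-10.58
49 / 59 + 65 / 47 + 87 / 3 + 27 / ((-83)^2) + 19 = 959313009 / 19103197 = 50.22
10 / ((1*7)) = 10 / 7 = 1.43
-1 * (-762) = 762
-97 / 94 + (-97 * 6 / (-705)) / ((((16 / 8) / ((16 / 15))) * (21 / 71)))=67609 / 148050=0.46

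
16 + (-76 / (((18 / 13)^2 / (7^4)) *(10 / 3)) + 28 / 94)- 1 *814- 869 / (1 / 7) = -449667827 / 12690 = -35434.82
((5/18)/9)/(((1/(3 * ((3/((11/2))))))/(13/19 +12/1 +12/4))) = 1490/1881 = 0.79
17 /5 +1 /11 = 192 /55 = 3.49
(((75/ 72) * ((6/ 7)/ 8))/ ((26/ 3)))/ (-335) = -15/ 390208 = -0.00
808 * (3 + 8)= 8888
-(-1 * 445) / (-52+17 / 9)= -4005 / 451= -8.88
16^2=256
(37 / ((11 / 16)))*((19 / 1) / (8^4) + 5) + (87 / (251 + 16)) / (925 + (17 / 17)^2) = 31254025673 / 116038912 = 269.34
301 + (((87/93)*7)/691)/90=580295093/1927890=301.00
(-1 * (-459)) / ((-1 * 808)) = -459 / 808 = -0.57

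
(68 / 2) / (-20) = -1.70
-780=-780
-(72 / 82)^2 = -1296 / 1681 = -0.77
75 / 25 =3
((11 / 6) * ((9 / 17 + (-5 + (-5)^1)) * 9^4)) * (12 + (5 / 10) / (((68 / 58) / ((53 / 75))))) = -1401335.09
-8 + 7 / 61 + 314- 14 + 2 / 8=71337 / 244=292.36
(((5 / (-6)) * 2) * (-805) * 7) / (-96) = -28175 / 288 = -97.83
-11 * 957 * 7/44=-6699/4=-1674.75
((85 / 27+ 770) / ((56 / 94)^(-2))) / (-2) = -8183000 / 59643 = -137.20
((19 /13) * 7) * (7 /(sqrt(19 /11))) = 49 * sqrt(209) /13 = 54.49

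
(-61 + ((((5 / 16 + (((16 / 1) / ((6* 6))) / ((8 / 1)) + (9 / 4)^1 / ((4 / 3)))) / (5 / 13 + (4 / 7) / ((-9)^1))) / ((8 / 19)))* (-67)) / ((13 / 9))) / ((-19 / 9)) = 362.92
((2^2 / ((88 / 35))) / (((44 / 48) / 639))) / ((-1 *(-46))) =67095 / 2783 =24.11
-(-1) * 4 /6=2 /3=0.67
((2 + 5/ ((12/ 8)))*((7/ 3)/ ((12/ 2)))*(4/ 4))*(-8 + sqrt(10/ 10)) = -392/ 27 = -14.52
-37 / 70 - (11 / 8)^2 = -5419 / 2240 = -2.42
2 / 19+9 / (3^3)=25 / 57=0.44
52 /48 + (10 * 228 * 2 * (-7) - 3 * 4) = -383171 /12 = -31930.92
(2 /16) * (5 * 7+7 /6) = 217 /48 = 4.52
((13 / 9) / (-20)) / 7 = -13 / 1260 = -0.01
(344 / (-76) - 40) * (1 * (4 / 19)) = -3384 / 361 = -9.37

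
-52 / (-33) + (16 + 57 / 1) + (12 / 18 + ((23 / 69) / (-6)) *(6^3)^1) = 2087 / 33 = 63.24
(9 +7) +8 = 24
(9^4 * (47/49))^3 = 29322681766066863/117649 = 249238682573.31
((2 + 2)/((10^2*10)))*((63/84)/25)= 3/25000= 0.00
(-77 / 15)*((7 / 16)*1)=-539 / 240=-2.25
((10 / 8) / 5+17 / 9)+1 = 113 / 36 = 3.14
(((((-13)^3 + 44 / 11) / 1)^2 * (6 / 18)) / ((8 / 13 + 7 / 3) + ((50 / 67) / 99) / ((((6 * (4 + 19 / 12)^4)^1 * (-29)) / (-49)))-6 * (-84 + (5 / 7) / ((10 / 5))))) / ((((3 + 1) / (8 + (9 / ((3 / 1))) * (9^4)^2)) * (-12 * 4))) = -8113784236247050640444043879 / 3798671232913625344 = -2135953268.59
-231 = -231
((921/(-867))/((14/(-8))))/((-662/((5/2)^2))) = -7675/1339226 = -0.01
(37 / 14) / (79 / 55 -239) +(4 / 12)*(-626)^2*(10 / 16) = 44802197285 / 548772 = 81640.82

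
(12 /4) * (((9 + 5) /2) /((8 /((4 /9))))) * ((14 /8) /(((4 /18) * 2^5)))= 147 /512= 0.29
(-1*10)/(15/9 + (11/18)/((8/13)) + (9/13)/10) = -93600/25543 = -3.66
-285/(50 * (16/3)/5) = -171/32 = -5.34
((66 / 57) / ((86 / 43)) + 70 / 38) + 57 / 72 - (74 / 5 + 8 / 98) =-1303651 / 111720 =-11.67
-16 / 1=-16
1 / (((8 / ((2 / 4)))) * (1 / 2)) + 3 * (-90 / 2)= -1079 / 8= -134.88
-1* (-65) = 65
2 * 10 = 20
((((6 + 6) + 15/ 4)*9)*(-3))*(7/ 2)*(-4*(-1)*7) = -83349/ 2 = -41674.50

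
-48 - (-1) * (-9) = -57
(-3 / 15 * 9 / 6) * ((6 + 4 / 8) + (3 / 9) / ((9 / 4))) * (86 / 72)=-15437 / 6480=-2.38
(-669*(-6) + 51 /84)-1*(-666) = 131057 /28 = 4680.61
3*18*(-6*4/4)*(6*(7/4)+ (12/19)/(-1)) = -60750/19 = -3197.37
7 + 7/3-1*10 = -0.67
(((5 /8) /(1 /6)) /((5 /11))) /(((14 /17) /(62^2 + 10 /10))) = 38518.66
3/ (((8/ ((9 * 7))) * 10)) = 189/ 80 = 2.36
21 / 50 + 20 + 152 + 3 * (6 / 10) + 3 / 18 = 13079 / 75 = 174.39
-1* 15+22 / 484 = -329 / 22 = -14.95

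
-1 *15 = -15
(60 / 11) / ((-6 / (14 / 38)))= -70 / 209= -0.33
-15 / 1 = -15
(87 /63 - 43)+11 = -30.62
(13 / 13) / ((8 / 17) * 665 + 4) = 17 / 5388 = 0.00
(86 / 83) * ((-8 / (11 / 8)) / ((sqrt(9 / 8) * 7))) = -11008 * sqrt(2) / 19173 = -0.81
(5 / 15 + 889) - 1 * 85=2413 / 3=804.33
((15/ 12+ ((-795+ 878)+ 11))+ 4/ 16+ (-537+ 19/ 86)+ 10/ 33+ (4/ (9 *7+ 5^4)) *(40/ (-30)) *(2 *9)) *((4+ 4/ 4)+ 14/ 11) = -2767.00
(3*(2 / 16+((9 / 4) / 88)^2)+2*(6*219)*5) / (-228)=-542715089 / 9416704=-57.63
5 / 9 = 0.56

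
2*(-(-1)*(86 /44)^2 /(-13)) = -1849 /3146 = -0.59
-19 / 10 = -1.90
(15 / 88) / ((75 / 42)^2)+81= 222897 / 2750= 81.05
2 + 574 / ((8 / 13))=3739 / 4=934.75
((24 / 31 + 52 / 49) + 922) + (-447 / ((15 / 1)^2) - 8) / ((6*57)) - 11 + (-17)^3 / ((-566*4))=40355376273883 / 44105380200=914.98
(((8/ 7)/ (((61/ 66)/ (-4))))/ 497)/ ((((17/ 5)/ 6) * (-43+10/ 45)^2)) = -93312/ 9722813485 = -0.00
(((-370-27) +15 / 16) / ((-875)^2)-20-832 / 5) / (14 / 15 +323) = -6850219011 / 11904550000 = -0.58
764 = 764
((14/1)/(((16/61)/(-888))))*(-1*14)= 663558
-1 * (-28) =28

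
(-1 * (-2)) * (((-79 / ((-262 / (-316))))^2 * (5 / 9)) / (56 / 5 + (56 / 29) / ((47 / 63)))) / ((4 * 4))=1327224010075 / 29026527264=45.72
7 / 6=1.17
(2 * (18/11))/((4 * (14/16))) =72/77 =0.94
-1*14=-14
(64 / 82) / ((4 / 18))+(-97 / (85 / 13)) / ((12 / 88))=-1100702 / 10455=-105.28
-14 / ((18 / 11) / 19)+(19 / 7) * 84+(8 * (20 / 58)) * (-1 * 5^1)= 13481 / 261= 51.65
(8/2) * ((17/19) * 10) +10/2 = 775/19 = 40.79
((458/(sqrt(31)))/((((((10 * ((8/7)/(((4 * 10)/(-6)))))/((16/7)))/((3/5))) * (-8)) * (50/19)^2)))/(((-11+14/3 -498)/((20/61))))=-248007 * sqrt(31)/1788176875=-0.00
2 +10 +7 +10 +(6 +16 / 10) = 183 / 5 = 36.60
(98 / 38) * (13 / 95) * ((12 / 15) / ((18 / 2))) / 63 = 364 / 731025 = 0.00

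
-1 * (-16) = 16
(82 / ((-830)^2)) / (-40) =-41 / 13778000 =-0.00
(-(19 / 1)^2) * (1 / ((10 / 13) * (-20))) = 4693 / 200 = 23.46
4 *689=2756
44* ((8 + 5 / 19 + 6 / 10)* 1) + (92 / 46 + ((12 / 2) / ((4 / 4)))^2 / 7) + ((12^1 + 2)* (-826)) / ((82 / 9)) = -23777744 / 27265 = -872.10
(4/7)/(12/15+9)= 20/343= 0.06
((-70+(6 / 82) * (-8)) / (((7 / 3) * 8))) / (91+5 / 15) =-13023 / 314552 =-0.04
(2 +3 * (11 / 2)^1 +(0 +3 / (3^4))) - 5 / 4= 1867 / 108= 17.29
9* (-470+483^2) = 2095371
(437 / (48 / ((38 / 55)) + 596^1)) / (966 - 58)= 8303 / 11480752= 0.00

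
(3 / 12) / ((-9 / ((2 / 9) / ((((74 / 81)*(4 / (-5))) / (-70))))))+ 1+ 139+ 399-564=-7575 / 296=-25.59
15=15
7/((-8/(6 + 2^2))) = -35/4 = -8.75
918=918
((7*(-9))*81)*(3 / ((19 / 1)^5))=-15309 / 2476099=-0.01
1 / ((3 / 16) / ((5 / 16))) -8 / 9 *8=-5.44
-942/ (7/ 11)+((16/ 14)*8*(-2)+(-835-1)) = -16342/ 7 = -2334.57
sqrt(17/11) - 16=-16+sqrt(187)/11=-14.76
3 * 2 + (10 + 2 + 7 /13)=241 /13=18.54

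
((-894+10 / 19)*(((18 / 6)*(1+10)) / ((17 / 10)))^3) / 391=-16714.76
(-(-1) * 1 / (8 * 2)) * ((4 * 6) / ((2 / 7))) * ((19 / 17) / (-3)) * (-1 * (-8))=-266 / 17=-15.65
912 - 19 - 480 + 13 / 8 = 3317 / 8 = 414.62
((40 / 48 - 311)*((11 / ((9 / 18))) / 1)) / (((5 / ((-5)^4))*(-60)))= 511775 / 36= 14215.97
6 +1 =7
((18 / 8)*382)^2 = 2954961 / 4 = 738740.25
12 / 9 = 1.33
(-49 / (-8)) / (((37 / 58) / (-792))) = -281358 / 37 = -7604.27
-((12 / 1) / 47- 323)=15169 / 47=322.74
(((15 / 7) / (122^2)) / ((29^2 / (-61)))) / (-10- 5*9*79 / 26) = 39 / 547997282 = 0.00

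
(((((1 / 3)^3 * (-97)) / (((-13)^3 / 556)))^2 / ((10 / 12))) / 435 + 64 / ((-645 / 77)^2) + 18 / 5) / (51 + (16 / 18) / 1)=0.09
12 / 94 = 6 / 47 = 0.13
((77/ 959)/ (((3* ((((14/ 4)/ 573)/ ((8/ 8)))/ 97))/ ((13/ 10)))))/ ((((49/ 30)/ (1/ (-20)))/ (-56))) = 31792332/ 33565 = 947.19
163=163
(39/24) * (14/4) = 91/16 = 5.69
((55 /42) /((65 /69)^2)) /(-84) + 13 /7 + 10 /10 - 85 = -27214819 /331240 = -82.16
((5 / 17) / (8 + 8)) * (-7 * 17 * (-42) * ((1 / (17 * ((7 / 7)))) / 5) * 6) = 441 / 68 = 6.49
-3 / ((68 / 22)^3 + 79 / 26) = -103818 / 1127053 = -0.09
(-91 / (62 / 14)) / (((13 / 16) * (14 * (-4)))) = 14 / 31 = 0.45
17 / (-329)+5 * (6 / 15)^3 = 2207 / 8225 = 0.27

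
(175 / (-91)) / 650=-1 / 338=-0.00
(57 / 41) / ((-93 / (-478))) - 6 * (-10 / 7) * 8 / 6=165254 / 8897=18.57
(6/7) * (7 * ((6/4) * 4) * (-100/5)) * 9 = -6480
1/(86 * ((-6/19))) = -0.04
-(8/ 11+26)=-294/ 11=-26.73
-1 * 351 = -351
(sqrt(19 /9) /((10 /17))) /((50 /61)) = 1037 * sqrt(19) /1500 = 3.01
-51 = -51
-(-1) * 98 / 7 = 14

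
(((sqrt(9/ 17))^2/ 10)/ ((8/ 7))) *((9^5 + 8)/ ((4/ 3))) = 11161773/ 5440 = 2051.80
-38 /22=-1.73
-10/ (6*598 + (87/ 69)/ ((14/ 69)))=-140/ 50319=-0.00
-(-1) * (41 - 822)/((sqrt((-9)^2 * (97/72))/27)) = -14058 * sqrt(194)/97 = -2018.61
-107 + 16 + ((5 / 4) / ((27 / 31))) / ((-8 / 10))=-40087 / 432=-92.79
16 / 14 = 8 / 7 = 1.14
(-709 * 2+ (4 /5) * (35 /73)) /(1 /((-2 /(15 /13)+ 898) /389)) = -3266.23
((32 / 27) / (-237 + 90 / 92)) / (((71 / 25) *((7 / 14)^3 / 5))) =-1472000 / 20812869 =-0.07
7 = 7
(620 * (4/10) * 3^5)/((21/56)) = 160704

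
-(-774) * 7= 5418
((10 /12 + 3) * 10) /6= 115 /18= 6.39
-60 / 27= -20 / 9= -2.22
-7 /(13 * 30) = -7 /390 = -0.02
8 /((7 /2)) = 16 /7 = 2.29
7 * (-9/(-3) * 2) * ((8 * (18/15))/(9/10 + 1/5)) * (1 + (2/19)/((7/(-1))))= 75456/209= 361.03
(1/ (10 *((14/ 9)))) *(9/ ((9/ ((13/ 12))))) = 39/ 560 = 0.07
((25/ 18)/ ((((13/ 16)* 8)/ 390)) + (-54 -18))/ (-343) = -0.03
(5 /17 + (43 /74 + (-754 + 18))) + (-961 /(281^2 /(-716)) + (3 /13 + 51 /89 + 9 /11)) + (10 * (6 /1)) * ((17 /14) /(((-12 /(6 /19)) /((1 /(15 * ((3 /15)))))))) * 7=-17516879163125451 /24019995736594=-729.26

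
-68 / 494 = -34 / 247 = -0.14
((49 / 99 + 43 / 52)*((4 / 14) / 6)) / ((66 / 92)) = 156515 / 1783782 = 0.09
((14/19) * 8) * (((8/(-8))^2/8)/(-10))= -7/95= -0.07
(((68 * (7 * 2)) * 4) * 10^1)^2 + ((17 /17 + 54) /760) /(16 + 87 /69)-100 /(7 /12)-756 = 1450085472.58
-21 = -21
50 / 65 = 10 / 13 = 0.77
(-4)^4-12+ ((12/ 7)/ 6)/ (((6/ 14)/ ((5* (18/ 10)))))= 250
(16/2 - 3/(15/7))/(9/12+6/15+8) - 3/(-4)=359/244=1.47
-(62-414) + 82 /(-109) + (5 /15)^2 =351.36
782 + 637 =1419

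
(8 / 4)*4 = 8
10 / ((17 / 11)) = 110 / 17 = 6.47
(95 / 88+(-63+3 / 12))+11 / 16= -10733 / 176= -60.98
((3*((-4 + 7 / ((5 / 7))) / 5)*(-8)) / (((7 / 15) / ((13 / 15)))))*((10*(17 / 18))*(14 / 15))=-102544 / 225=-455.75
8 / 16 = 1 / 2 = 0.50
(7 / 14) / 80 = 1 / 160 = 0.01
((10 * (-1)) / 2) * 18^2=-1620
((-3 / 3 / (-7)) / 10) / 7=0.00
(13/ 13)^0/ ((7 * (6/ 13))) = 13/ 42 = 0.31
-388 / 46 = -194 / 23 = -8.43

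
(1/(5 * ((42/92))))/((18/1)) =23/945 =0.02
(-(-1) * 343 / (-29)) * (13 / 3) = -4459 / 87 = -51.25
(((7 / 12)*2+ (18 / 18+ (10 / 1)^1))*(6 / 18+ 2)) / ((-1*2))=-511 / 36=-14.19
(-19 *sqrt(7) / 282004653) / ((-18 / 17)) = 19 *sqrt(7) / 298593162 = 0.00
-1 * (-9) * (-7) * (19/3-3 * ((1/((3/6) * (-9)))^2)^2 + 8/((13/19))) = -3585953/3159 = -1135.15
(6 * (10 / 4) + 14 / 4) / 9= 37 / 18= 2.06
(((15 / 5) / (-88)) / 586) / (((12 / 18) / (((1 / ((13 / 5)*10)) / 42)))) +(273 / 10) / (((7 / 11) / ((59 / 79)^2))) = 28031283634833 / 1171482632320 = 23.93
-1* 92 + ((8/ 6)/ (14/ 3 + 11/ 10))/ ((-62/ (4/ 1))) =-493476/ 5363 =-92.01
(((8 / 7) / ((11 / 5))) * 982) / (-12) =-9820 / 231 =-42.51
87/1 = 87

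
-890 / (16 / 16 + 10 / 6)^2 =-4005 / 32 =-125.16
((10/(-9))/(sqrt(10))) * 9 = -sqrt(10) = -3.16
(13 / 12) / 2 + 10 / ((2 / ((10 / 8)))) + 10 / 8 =193 / 24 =8.04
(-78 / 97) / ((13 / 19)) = -114 / 97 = -1.18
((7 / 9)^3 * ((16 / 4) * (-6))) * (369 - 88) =-771064 / 243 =-3173.10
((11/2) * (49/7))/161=11/46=0.24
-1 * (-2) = 2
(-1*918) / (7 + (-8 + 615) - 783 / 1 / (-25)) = -1350 / 949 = -1.42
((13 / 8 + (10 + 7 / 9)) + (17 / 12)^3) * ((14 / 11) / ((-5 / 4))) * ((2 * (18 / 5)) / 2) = -3353 / 60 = -55.88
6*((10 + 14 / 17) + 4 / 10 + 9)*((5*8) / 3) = 27504 / 17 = 1617.88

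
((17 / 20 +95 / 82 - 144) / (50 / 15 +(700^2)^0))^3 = -42617898126577899 / 1211355496000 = -35181.99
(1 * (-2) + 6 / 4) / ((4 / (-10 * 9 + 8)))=41 / 4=10.25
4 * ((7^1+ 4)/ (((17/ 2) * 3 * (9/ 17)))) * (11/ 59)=968/ 1593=0.61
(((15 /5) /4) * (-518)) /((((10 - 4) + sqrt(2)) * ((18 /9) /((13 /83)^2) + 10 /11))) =-4333329 /5210432 + 1444443 * sqrt(2) /10420864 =-0.64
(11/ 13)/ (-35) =-11/ 455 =-0.02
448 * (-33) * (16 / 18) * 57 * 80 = -59924480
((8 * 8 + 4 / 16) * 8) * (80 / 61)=41120 / 61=674.10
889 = 889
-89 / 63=-1.41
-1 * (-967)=967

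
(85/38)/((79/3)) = 255/3002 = 0.08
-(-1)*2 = 2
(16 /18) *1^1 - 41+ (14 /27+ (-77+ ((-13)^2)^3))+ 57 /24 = 4826694.78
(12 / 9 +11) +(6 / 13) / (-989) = 475691 / 38571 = 12.33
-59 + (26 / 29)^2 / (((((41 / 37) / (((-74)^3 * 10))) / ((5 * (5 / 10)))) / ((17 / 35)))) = -861528569133 / 241367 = -3569371.82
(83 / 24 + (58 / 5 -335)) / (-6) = 38393 / 720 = 53.32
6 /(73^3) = 6 /389017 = 0.00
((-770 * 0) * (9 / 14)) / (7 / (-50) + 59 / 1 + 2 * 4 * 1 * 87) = 0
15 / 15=1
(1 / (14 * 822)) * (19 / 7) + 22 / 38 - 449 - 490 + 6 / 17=-24408139639 / 26019588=-938.07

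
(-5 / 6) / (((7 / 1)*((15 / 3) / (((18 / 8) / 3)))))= -1 / 56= -0.02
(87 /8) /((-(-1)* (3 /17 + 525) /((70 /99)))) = 17255 /1178496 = 0.01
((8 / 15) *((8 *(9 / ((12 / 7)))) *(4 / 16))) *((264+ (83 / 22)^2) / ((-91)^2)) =26933 / 143143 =0.19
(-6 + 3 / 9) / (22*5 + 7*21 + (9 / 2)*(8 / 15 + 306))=-85 / 24546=-0.00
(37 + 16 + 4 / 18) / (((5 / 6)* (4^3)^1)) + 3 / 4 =839 / 480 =1.75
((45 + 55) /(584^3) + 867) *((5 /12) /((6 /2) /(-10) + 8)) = 46.92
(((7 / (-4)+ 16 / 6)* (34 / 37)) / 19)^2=34969 / 17791524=0.00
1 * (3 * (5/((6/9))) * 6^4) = 29160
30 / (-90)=-1 / 3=-0.33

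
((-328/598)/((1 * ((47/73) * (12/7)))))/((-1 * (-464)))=-20951/19561776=-0.00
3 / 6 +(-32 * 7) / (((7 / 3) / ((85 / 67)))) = -16253 / 134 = -121.29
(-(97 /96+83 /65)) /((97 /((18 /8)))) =-42819 /807040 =-0.05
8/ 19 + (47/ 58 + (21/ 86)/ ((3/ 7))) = 42675/ 23693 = 1.80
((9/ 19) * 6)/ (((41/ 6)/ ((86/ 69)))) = 9288/ 17917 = 0.52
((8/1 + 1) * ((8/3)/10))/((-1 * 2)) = -6/5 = -1.20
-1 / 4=-0.25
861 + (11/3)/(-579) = 1495546/1737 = 860.99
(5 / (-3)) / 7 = -5 / 21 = -0.24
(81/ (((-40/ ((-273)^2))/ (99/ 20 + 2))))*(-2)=839122011/ 400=2097805.03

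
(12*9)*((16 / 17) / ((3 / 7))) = 4032 / 17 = 237.18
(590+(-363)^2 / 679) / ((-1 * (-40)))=532379 / 27160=19.60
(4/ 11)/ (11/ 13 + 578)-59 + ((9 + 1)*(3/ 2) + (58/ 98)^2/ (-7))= -8754502073/ 198742775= -44.05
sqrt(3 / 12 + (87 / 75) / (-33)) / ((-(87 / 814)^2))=-30118*sqrt(23397) / 113535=-40.58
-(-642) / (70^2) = 321 / 2450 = 0.13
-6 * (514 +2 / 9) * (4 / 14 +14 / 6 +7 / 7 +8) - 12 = -35860.63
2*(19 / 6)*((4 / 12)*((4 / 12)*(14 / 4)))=133 / 54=2.46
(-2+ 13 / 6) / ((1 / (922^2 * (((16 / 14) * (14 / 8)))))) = 850084 / 3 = 283361.33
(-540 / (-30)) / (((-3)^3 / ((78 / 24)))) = -13 / 6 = -2.17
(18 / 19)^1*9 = 162 / 19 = 8.53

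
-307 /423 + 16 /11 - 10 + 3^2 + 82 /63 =33560 /32571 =1.03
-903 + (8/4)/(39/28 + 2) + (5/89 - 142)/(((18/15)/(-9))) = 162.17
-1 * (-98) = 98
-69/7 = -9.86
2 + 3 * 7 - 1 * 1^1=22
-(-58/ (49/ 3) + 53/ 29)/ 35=2449/ 49735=0.05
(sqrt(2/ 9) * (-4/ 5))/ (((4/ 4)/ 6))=-8 * sqrt(2)/ 5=-2.26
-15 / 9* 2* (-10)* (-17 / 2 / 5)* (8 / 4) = -340 / 3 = -113.33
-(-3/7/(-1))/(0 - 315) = 1/735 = 0.00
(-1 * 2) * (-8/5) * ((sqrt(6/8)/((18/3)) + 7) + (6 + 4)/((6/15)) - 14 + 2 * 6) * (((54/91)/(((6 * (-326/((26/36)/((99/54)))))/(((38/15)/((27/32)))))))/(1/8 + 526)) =-155648/2377222155 - 19456 * sqrt(3)/106974996975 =-0.00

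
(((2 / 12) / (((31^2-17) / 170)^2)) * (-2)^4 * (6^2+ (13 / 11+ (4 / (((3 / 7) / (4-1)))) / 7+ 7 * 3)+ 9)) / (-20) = -377145 / 1225312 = -0.31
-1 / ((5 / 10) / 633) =-1266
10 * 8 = 80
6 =6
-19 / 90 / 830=-19 / 74700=-0.00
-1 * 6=-6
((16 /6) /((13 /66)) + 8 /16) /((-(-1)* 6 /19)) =6935 /156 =44.46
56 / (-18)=-28 / 9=-3.11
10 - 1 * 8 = 2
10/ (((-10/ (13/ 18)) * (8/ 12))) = -1.08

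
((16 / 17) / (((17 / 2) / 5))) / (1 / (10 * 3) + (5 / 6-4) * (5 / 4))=-6400 / 45373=-0.14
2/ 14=1/ 7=0.14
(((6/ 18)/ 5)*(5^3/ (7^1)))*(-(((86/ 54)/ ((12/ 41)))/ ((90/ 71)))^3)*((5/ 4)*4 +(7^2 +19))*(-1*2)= 143170929059348341/ 10413862744320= 13748.11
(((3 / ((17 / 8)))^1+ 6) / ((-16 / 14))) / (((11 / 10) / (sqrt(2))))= -2205 *sqrt(2) / 374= -8.34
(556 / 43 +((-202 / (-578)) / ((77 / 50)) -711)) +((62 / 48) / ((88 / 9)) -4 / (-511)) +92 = -2707818255423 / 4470538688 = -605.70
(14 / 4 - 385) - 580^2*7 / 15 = -944209 / 6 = -157368.17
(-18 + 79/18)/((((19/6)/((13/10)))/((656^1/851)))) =-208936/48507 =-4.31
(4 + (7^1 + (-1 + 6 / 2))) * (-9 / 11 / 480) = -39 / 1760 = -0.02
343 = 343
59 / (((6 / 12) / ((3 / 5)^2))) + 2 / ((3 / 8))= 3586 / 75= 47.81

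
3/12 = 1/4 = 0.25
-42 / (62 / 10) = -210 / 31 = -6.77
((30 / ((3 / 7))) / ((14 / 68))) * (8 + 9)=5780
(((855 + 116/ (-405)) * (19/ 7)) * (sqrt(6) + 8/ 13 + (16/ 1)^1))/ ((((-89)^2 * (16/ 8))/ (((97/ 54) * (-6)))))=-2551884148/ 97309485-637971037 * sqrt(6)/ 404208630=-30.09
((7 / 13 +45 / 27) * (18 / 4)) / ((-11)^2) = 129 / 1573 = 0.08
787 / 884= 0.89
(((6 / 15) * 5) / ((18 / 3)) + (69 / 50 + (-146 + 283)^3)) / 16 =385703207 / 2400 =160709.67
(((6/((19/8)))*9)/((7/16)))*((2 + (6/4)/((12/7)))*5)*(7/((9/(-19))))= -11040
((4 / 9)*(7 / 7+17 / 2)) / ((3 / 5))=190 / 27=7.04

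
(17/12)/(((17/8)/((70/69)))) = 140/207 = 0.68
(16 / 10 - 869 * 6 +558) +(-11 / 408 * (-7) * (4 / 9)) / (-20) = -85454861 / 18360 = -4654.40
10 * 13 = 130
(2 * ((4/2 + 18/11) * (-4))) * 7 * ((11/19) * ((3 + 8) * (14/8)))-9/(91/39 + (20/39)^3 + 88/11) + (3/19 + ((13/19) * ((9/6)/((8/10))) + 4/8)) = -214105360787/94386376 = -2268.39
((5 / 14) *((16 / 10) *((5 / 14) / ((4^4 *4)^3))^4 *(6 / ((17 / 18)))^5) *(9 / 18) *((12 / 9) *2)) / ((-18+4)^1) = -2989355625 / 433672981407815046203578565089926199078027264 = -0.00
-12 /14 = -6 /7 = -0.86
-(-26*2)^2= -2704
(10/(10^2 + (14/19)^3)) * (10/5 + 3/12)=0.22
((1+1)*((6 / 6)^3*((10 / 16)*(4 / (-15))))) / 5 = -0.07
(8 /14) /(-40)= -1 /70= -0.01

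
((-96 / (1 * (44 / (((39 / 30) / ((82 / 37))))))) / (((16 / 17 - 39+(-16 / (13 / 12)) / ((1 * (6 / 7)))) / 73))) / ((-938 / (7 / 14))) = -7759973 / 8615168870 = -0.00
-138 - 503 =-641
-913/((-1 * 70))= 913/70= 13.04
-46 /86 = -23 /43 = -0.53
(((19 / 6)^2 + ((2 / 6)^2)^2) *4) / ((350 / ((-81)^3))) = -21342933 / 350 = -60979.81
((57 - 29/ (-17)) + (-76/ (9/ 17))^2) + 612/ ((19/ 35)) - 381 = 560235431/ 26163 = 21413.27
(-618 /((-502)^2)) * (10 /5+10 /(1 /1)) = -1854 /63001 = -0.03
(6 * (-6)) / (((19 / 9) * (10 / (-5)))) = 8.53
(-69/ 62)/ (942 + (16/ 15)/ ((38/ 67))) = -19665/ 16678372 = -0.00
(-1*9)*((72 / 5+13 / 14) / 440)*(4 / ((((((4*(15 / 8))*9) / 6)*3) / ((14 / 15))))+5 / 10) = -2653529 / 13860000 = -0.19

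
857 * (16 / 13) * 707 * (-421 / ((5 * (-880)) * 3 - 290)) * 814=1661103615248 / 87685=18943988.31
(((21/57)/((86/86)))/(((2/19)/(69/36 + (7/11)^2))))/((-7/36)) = -10113/242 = -41.79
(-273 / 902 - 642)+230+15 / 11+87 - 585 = -74533 / 82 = -908.94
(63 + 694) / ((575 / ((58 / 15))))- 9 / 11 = 405341 / 94875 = 4.27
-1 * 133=-133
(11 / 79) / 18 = 11 / 1422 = 0.01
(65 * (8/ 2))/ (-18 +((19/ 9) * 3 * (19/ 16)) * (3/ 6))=-24960/ 1367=-18.26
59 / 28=2.11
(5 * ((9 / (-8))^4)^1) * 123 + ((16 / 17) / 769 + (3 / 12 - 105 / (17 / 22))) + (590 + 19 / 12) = 231493882277 / 160641024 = 1441.06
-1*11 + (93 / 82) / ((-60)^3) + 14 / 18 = -60352031 / 5904000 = -10.22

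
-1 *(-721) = 721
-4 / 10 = -2 / 5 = -0.40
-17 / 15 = -1.13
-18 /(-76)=9 /38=0.24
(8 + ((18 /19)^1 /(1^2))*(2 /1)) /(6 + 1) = 188 /133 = 1.41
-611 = -611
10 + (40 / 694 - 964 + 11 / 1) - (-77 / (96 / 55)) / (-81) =-2545784521 / 2698272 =-943.49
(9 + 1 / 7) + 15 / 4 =361 / 28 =12.89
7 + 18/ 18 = 8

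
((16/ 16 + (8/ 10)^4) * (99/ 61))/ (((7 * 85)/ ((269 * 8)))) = 187695288/ 22684375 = 8.27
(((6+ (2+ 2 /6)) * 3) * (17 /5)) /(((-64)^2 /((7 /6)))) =595 /24576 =0.02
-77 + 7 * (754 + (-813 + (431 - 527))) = -1162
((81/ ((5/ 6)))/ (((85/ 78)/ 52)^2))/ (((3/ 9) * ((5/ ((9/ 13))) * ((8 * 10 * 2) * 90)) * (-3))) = -9609678/ 4515625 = -2.13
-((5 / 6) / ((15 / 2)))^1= -1 / 9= -0.11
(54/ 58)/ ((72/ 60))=45/ 58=0.78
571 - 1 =570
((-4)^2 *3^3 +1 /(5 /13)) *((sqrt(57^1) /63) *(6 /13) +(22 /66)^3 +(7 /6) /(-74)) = 36941 /3996 +4346 *sqrt(57) /1365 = 33.28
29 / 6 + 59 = 383 / 6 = 63.83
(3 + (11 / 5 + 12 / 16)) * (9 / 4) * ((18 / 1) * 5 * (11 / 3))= 35343 / 8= 4417.88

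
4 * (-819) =-3276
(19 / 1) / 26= 0.73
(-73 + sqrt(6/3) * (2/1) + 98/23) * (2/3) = -1054/23 + 4 * sqrt(2)/3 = -43.94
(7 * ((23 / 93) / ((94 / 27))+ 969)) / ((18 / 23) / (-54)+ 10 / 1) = 104917743 / 154442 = 679.33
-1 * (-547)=547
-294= -294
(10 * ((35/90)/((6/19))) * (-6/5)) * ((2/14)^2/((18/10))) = -95/567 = -0.17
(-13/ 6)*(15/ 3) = -65/ 6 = -10.83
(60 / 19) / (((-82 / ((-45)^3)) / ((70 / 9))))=21262500 / 779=27294.61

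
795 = 795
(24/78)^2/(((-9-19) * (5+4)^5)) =-4/69854967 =-0.00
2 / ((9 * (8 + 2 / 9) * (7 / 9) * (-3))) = -3 / 259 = -0.01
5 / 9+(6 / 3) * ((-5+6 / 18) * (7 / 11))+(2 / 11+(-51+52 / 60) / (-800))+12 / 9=-94199 / 24750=-3.81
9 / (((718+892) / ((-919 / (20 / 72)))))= -74439 / 4025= -18.49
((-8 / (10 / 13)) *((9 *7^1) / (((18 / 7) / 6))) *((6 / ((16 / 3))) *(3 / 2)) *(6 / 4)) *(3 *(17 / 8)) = -7894341 / 320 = -24669.82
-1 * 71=-71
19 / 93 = 0.20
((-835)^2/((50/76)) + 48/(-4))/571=1059770/571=1855.99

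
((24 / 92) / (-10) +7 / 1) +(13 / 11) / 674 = 6.98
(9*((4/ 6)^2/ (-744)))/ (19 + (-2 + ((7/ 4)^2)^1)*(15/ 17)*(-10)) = -4/ 7161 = -0.00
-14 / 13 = -1.08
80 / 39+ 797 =31163 / 39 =799.05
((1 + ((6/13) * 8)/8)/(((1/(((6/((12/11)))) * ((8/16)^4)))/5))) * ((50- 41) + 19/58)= 565345/24128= 23.43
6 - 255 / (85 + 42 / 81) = 6969 / 2309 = 3.02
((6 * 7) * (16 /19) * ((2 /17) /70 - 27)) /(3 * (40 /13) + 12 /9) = -15035904 /166345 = -90.39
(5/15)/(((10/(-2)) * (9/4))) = -4/135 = -0.03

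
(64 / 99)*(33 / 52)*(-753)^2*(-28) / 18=-14112224 / 39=-361851.90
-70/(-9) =70/9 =7.78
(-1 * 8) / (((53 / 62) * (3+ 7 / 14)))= -992 / 371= -2.67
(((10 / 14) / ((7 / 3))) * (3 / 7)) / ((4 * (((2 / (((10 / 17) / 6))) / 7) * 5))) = 15 / 6664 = 0.00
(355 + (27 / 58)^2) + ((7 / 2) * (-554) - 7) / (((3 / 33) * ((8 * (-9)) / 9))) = 2549043 / 841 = 3030.97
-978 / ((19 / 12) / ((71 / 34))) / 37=-416628 / 11951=-34.86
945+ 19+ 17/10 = 965.70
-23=-23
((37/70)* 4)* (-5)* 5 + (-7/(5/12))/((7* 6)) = -1864/35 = -53.26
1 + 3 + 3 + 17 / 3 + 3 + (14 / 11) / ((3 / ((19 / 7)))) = 16.82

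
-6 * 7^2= -294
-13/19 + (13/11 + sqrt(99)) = 104/209 + 3 * sqrt(11) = 10.45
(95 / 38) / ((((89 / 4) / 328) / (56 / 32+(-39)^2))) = 56119.33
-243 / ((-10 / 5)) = 243 / 2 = 121.50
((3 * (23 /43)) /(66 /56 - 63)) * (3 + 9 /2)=-4830 /24811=-0.19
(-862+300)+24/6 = -558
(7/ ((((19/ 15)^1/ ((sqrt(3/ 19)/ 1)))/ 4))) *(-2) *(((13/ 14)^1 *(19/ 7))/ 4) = -195 *sqrt(57)/ 133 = -11.07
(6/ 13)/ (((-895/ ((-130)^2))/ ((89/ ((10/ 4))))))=-55536/ 179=-310.26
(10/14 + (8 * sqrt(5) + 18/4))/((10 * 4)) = 73/560 + sqrt(5)/5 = 0.58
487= 487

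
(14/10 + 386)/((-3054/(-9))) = 1.14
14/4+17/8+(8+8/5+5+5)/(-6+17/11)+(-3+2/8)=-61/40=-1.52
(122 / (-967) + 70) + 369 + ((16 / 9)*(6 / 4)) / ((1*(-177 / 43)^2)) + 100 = 48990083681 / 90885429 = 539.03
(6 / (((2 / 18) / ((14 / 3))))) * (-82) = -20664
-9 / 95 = -0.09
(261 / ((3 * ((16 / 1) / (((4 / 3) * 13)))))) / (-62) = -377 / 248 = -1.52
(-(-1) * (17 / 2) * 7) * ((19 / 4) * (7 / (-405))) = -15827 / 3240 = -4.88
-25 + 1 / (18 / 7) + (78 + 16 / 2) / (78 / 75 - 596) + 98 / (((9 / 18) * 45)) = -4551467 / 223110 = -20.40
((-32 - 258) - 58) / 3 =-116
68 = 68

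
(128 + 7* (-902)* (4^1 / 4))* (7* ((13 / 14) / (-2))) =40209 / 2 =20104.50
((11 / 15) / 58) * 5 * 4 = 22 / 87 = 0.25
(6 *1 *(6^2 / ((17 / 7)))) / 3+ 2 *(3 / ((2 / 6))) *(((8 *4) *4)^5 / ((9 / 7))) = 8177617732088 / 17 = 481036337181.65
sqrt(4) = 2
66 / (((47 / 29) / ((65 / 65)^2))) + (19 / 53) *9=109479 / 2491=43.95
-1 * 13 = -13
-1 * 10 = -10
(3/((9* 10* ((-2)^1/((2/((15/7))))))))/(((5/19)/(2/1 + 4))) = -133/375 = -0.35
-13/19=-0.68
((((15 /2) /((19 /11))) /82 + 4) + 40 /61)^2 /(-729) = -801041110081 /26337957730704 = -0.03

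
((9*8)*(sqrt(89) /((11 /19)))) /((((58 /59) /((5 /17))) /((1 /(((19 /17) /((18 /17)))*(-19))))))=-191160*sqrt(89) /103037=-17.50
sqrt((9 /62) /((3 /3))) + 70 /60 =3 * sqrt(62) /62 + 7 /6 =1.55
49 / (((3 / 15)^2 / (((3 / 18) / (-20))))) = -245 / 24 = -10.21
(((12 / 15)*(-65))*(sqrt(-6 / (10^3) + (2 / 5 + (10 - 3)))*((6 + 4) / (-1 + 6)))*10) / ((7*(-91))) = 8*sqrt(18485) / 245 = 4.44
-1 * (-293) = 293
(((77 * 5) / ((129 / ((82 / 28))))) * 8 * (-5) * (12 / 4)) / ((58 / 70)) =-1265.84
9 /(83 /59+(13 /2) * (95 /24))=25488 /76849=0.33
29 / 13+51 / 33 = 540 / 143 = 3.78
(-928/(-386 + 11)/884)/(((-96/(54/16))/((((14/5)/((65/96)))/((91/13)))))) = -522/8978125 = -0.00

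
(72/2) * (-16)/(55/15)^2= -5184/121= -42.84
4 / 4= 1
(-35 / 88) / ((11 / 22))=-35 / 44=-0.80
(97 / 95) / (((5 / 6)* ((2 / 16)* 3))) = 1552 / 475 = 3.27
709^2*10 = 5026810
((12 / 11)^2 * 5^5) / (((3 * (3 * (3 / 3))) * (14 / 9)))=225000 / 847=265.64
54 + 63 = 117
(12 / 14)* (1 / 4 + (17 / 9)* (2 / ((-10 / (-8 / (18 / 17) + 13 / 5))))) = 17189 / 9450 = 1.82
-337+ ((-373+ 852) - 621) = -479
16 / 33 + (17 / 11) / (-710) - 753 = -17631481 / 23430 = -752.52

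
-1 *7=-7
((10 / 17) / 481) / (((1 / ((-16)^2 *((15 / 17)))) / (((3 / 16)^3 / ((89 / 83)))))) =168075 / 98974408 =0.00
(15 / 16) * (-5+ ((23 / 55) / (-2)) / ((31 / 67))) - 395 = -4366013 / 10912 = -400.11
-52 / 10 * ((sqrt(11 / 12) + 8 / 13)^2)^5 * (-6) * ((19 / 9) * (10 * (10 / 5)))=12632238914798351 * sqrt(33) / 1189335391218 + 30187756415283114953 / 494763522746688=122029.00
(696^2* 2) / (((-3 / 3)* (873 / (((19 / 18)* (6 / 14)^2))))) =-1022656 / 4753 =-215.16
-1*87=-87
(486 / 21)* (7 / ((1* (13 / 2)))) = 324 / 13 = 24.92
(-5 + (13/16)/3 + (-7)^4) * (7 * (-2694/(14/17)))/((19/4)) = -877955293/76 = -11552043.33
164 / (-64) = -2.56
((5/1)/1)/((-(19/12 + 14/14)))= -60/31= -1.94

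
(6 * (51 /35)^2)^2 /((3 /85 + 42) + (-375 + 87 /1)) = -0.66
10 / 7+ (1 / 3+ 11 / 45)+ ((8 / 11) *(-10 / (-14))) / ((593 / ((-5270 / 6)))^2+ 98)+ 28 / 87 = 2.33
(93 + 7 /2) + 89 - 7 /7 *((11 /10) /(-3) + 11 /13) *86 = 56263 /390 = 144.26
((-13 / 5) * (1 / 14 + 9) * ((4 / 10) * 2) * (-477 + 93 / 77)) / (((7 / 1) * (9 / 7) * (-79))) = -40324024 / 3193575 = -12.63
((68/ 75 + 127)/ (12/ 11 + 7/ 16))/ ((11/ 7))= 1074416/ 20175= 53.25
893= 893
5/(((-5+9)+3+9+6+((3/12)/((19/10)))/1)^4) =10425680/500246412961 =0.00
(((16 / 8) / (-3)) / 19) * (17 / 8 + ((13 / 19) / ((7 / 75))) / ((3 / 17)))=-15487 / 10108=-1.53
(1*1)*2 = 2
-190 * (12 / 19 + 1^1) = -310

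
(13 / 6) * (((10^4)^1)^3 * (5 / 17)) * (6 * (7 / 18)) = 227500000000000 / 153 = 1486928104575.16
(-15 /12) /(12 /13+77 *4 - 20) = -65 /15024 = -0.00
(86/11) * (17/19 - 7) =-9976/209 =-47.73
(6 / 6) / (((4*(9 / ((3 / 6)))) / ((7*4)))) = 0.39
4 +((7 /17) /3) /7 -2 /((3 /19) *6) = 292 /153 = 1.91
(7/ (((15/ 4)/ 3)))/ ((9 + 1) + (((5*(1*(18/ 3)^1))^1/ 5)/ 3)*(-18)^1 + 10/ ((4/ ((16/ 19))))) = -266/ 1135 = -0.23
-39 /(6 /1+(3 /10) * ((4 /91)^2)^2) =-4457372465 /685749738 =-6.50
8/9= 0.89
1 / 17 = 0.06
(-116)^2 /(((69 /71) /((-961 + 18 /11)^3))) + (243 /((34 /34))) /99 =-1122799321681583329 /91839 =-12225735490168.48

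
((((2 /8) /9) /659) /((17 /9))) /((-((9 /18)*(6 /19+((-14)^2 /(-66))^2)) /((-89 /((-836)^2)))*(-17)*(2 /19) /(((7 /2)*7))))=-0.00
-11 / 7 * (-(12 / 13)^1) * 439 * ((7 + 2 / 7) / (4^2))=738837 / 2548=289.97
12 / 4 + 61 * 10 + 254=867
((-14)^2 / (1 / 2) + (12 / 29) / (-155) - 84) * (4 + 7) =15228928 / 4495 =3387.97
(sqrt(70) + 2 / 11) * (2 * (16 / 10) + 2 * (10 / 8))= 57 / 55 + 57 * sqrt(70) / 10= 48.73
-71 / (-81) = 71 / 81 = 0.88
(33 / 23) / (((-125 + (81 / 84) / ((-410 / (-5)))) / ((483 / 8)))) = -198891 / 286973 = -0.69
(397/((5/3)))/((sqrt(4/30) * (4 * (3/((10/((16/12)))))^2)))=5955 * sqrt(30)/32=1019.28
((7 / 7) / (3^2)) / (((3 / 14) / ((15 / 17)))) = 70 / 153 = 0.46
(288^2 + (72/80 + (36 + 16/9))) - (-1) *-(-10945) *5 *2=17318941/90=192432.68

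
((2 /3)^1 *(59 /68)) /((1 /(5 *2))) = 295 /51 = 5.78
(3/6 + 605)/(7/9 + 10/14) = 76293/188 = 405.81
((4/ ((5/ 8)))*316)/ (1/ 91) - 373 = 918327/ 5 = 183665.40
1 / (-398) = -1 / 398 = -0.00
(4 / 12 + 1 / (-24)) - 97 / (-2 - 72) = 1423 / 888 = 1.60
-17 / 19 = -0.89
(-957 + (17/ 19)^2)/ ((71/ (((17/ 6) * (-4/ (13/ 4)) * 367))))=17229023456/ 999609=17235.76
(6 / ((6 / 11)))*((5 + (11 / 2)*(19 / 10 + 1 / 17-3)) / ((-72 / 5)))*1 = 2717 / 4896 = 0.55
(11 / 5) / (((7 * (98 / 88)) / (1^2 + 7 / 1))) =3872 / 1715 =2.26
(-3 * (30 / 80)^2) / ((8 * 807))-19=-2616841 / 137728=-19.00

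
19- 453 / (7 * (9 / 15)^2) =-3376 / 21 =-160.76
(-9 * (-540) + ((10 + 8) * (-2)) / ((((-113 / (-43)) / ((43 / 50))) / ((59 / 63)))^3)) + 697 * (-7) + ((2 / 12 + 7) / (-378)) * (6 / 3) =-20.07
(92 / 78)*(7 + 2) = 138 / 13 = 10.62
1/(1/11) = 11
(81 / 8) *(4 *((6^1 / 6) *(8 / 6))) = 54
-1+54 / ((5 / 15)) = 161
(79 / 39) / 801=79 / 31239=0.00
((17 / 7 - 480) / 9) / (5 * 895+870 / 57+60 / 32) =-508136 / 43016715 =-0.01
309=309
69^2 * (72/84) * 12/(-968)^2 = 42849/819896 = 0.05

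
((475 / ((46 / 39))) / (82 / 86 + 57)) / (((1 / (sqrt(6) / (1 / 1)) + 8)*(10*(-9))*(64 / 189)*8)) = -1433835 / 401408512 + 477945*sqrt(6) / 6422536192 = -0.00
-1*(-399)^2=-159201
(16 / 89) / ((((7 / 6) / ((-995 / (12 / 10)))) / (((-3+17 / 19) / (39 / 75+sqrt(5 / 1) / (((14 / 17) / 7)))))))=-4139200000 / 10682288813+67660000000 * sqrt(5) / 10682288813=13.78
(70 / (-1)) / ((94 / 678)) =-23730 / 47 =-504.89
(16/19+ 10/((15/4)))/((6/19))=100/9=11.11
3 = 3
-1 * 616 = -616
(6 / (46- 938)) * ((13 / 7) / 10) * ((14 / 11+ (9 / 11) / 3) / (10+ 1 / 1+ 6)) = -39 / 343420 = -0.00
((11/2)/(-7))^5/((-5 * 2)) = 161051/5378240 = 0.03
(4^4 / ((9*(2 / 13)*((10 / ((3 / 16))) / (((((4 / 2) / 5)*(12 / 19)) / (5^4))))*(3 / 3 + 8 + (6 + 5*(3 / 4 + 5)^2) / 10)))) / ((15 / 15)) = 13312 / 248246875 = 0.00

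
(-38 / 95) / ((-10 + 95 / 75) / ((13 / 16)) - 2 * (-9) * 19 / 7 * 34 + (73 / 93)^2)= -1574118 / 6497212499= -0.00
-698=-698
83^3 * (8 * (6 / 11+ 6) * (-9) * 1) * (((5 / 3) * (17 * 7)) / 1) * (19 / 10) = -1116988191648 / 11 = -101544381058.91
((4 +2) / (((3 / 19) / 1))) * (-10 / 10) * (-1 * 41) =1558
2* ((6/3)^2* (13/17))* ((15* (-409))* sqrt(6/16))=-159510* sqrt(6)/17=-22983.42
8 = 8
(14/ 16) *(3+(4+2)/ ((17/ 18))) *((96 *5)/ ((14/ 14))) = 66780/ 17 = 3928.24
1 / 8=0.12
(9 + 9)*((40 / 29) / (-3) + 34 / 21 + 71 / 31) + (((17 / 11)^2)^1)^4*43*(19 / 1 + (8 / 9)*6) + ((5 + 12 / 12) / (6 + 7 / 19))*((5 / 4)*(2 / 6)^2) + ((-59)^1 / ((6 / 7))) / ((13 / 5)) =597748152161012882 / 17536485695729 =34085.97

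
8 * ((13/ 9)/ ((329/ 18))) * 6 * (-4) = -4992/ 329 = -15.17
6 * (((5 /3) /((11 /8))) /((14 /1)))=40 /77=0.52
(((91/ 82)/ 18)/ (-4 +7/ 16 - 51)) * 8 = -2912/ 322137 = -0.01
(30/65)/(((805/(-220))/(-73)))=19272/2093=9.21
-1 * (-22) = 22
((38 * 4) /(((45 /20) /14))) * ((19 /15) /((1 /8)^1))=1293824 /135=9583.88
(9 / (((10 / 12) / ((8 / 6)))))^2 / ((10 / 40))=20736 / 25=829.44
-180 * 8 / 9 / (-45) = 32 / 9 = 3.56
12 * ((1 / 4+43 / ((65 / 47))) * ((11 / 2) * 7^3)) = 92238531 / 130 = 709527.16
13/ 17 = 0.76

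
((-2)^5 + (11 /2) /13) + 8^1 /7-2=-5903 /182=-32.43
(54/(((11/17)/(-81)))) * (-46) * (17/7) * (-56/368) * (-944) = 1193297184/11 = 108481562.18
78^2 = 6084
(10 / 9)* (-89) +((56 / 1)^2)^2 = 88509574 / 9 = 9834397.11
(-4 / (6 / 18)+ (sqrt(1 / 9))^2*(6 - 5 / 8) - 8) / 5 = -1397 / 360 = -3.88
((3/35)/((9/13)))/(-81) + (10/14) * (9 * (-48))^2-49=1133324042/8505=133253.86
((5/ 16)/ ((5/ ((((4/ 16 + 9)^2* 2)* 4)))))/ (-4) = -1369/ 128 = -10.70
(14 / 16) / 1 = 7 / 8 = 0.88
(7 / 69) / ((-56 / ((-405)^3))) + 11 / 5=110718899 / 920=120346.63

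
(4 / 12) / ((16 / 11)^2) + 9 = 7033 / 768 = 9.16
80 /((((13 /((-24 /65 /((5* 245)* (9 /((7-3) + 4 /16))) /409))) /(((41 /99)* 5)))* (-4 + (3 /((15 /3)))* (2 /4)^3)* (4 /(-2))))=-89216 /157929112341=-0.00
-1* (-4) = 4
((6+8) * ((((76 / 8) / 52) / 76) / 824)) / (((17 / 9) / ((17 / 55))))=63 / 9426560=0.00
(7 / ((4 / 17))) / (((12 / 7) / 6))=104.12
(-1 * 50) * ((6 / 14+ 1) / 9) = -500 / 63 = -7.94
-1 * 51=-51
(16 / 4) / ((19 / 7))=1.47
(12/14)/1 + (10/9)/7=64/63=1.02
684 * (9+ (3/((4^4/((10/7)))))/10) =2758401/448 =6157.15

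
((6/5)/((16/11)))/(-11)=-3/40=-0.08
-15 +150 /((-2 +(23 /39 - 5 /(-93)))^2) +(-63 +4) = 404435 /53792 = 7.52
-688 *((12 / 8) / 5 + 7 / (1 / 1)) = -25112 / 5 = -5022.40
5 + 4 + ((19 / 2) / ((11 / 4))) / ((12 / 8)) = 373 / 33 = 11.30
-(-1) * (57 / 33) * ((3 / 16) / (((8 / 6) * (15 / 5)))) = 57 / 704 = 0.08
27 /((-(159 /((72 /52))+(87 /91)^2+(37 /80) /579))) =-1150727760 /4933133773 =-0.23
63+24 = 87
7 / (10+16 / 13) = 91 / 146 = 0.62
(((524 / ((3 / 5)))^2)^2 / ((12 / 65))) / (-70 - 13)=-765699794600000 / 20169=-37964192305.02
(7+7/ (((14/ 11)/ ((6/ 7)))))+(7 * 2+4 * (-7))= -16/ 7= -2.29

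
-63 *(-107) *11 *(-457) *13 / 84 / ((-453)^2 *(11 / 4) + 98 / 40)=-104888355 / 11286544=-9.29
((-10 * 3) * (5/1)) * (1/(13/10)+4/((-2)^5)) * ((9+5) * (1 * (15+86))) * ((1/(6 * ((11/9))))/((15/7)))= -4973745/572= -8695.36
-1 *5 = -5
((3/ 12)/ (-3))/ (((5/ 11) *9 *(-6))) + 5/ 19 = 16409/ 61560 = 0.27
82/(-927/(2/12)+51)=-82/5511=-0.01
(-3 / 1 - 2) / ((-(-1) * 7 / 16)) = -80 / 7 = -11.43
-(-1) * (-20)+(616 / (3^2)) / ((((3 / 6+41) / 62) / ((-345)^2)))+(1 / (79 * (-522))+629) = 41659821316303 / 3422754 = 12171433.10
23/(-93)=-23/93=-0.25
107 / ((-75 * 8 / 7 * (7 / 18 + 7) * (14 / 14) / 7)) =-2247 / 1900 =-1.18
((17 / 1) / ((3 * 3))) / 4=17 / 36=0.47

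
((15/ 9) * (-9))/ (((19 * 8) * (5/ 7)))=-21/ 152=-0.14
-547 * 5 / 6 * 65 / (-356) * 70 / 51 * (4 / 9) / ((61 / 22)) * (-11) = -1505754250 / 7475733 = -201.42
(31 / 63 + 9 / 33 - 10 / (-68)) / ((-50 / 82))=-176177 / 117810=-1.50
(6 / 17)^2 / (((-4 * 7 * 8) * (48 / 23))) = -69 / 258944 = -0.00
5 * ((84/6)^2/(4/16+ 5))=186.67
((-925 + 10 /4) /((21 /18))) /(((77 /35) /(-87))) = 2407725 /77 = 31269.16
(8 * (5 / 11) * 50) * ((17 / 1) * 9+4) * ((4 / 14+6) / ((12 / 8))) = 2512000 / 21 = 119619.05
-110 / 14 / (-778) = 55 / 5446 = 0.01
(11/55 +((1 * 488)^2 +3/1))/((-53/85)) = -20242512/53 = -381934.19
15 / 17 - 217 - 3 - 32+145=-1804 / 17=-106.12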